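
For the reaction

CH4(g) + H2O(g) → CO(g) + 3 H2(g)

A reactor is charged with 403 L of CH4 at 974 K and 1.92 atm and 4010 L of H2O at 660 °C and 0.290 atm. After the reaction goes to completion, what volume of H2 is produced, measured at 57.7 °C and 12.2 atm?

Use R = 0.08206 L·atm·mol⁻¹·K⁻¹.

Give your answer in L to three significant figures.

n(CH4) = PV/RT = (1.92 × 403) / (0.08206 × 974) = 9.681 mol
n(H2O) = PV/RT = (0.290 × 4010) / (0.08206 × 933.15) = 15.19 mol
For 9.681 mol CH4, stoichiometry requires (1/1) × 9.681 = 9.681 mol H2O; 15.19 mol is available, so CH4 is limiting.
n(H2) = (3/1) × 9.681 = 29.04 mol
V(H2) = nRT/P = 29.04 × 0.08206 × 330.85 / 12.2 = 64.62 L

64.6 L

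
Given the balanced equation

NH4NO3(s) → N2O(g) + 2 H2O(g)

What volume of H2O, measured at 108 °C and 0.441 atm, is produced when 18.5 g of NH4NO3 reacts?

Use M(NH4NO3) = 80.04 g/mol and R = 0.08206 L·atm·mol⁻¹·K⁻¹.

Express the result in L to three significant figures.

32.8 L

n(NH4NO3) = 18.50 / 80.04 = 0.2311 mol
n(H2O) = (2/1) × 0.2311 = 0.4622 mol
V = nRT/P = 0.4622 × 0.08206 × 381.15 / 0.441 = 32.78 L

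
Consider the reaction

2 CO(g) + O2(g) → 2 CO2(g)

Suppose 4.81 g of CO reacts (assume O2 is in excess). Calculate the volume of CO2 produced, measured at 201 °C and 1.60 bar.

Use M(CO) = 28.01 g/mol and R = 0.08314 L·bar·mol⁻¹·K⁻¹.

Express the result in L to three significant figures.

n(CO) = 4.810 / 28.01 = 0.1717 mol
n(CO2) = (2/2) × 0.1717 = 0.1717 mol
V = nRT/P = 0.1717 × 0.08314 × 474.15 / 1.60 = 4.230 L

4.23 L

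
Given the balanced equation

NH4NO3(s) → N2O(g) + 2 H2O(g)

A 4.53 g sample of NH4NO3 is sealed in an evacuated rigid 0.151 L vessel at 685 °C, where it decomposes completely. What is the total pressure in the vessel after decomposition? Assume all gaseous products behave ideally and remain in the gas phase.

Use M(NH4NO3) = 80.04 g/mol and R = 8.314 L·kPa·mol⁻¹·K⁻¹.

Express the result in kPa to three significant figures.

n(NH4NO3) = 4.53 / 80.04 = 0.05660 mol
n(gas produced) = (3/1) × 0.05660 = 0.1698 mol
P = nRT/V = 0.1698 × 8.314 × 958.15 / 0.151 = 8958 kPa

8960 kPa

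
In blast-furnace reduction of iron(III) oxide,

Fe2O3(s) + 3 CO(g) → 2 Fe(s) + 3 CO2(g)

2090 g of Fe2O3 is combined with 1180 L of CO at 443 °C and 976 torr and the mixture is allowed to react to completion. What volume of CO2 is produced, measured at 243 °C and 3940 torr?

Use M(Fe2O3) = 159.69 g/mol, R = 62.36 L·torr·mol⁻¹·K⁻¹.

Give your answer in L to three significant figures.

211 L

n(Fe2O3) = 2090 / 159.69 = 13.09 mol
n(CO) = PV/RT = (976 × 1180) / (62.36 × 716.15) = 25.79 mol
For 13.09 mol Fe2O3, stoichiometry requires (3/1) × 13.09 = 39.27 mol CO; 25.79 mol is available, so CO is limiting.
n(CO2) = (3/3) × 25.79 = 25.79 mol
V(CO2) = nRT/P = 25.79 × 62.36 × 516.15 / 3940 = 210.7 L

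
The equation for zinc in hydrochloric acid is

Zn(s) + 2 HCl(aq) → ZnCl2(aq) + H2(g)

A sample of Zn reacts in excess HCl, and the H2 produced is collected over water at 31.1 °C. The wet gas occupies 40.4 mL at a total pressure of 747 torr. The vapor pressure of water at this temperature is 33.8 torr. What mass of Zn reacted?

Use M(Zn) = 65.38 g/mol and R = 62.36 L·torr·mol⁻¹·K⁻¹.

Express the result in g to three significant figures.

P(H2) = 747 − 33.8 = 713.2 torr
n(H2) = PV/RT = (713.2 × 0.04040) / (62.36 × 304.25) = 0.001519 mol
n(Zn) = (1/1) × 0.001519 = 0.001519 mol
m(Zn) = 0.001519 × 65.38 = 0.09931 g

0.0993 g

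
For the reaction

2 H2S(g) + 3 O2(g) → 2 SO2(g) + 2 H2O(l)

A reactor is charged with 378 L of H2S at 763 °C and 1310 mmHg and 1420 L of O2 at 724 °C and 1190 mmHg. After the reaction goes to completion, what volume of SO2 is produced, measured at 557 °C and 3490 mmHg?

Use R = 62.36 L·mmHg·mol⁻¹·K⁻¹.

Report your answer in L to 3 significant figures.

114 L

n(H2S) = PV/RT = (1310 × 378) / (62.36 × 1036.15) = 7.664 mol
n(O2) = PV/RT = (1190 × 1420) / (62.36 × 997.15) = 27.17 mol
For 7.664 mol H2S, stoichiometry requires (3/2) × 7.664 = 11.50 mol O2; 27.17 mol is available, so H2S is limiting.
n(SO2) = (2/2) × 7.664 = 7.664 mol
V(SO2) = nRT/P = 7.664 × 62.36 × 830.15 / 3490 = 113.7 L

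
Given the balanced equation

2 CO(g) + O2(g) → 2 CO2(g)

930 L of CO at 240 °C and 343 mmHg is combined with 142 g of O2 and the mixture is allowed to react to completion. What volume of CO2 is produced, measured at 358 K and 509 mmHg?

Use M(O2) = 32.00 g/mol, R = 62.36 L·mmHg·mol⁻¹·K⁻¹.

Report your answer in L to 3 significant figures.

389 L

n(CO) = PV/RT = (343 × 930) / (62.36 × 513.15) = 9.968 mol
n(O2) = 142 / 32.00 = 4.438 mol
For 9.968 mol CO, stoichiometry requires (1/2) × 9.968 = 4.984 mol O2; 4.438 mol is available, so O2 is limiting.
n(CO2) = (2/1) × 4.438 = 8.876 mol
V(CO2) = nRT/P = 8.876 × 62.36 × 358 / 509 = 389.3 L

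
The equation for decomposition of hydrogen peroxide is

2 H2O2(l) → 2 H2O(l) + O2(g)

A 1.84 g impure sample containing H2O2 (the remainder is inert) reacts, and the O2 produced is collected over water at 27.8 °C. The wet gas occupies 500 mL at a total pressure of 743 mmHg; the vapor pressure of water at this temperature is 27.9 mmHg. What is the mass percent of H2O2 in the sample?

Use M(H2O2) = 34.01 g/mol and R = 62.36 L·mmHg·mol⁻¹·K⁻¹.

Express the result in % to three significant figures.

70.4 %

P(O2) = 743 − 27.9 = 715.1 mmHg
n(O2) = PV/RT = (715.1 × 0.5000) / (62.36 × 300.95) = 0.01905 mol
n(H2O2) = (2/1) × 0.01905 = 0.03810 mol
m(H2O2) = 0.03810 × 34.01 = 1.296 g
%H2O2 = 1.296 / 1.84 × 100 = 70.43%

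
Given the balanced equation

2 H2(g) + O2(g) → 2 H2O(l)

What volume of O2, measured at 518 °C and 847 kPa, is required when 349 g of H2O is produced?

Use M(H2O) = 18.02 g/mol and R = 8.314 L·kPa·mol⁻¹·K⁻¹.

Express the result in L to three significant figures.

n(H2O) = 349.0 / 18.02 = 19.37 mol
n(O2) = (1/2) × 19.37 = 9.685 mol
V = nRT/P = 9.685 × 8.314 × 791.15 / 847 = 75.21 L

75.2 L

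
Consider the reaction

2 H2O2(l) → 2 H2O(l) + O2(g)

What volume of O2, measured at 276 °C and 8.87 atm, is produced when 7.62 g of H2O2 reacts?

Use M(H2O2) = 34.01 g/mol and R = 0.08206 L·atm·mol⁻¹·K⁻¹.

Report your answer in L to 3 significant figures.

n(H2O2) = 7.620 / 34.01 = 0.2241 mol
n(O2) = (1/2) × 0.2241 = 0.1120 mol
V = nRT/P = 0.1120 × 0.08206 × 549.15 / 8.87 = 0.5690 L

0.569 L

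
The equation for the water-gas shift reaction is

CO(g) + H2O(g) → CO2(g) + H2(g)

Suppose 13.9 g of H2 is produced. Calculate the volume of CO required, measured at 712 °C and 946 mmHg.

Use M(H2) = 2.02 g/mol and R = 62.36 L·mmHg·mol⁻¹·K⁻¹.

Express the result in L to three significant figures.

n(H2) = 13.90 / 2.02 = 6.881 mol
n(CO) = (1/1) × 6.881 = 6.881 mol
V = nRT/P = 6.881 × 62.36 × 985.15 / 946 = 446.9 L

447 L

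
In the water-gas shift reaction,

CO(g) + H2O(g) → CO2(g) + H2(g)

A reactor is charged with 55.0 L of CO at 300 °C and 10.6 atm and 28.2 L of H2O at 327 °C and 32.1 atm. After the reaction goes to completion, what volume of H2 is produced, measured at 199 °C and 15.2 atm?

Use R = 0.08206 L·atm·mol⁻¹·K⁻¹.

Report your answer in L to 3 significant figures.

31.6 L

n(CO) = PV/RT = (10.6 × 55.0) / (0.08206 × 573.15) = 12.40 mol
n(H2O) = PV/RT = (32.1 × 28.2) / (0.08206 × 600.15) = 18.38 mol
For 12.40 mol CO, stoichiometry requires (1/1) × 12.40 = 12.40 mol H2O; 18.38 mol is available, so CO is limiting.
n(H2) = (1/1) × 12.40 = 12.40 mol
V(H2) = nRT/P = 12.40 × 0.08206 × 472.15 / 15.2 = 31.61 L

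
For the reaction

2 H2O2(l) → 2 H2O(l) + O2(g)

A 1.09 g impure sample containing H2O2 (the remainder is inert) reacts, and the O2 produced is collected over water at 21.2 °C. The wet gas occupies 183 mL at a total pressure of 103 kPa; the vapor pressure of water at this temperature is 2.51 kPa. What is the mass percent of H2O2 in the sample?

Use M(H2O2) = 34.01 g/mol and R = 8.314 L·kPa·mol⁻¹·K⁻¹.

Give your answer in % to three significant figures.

P(O2) = 103 − 2.51 = 100.5 kPa
n(O2) = PV/RT = (100.5 × 0.1830) / (8.314 × 294.35) = 0.007515 mol
n(H2O2) = (2/1) × 0.007515 = 0.01503 mol
m(H2O2) = 0.01503 × 34.01 = 0.5112 g
%H2O2 = 0.5112 / 1.09 × 100 = 46.90%

46.9 %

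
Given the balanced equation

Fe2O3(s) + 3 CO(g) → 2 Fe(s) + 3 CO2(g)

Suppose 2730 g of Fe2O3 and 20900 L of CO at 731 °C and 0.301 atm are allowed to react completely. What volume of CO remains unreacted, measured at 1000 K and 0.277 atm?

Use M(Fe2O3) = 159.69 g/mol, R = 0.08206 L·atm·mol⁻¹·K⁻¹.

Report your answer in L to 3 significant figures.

7420 L

n(Fe2O3) = 2730 / 159.69 = 17.10 mol
n(CO) = PV/RT = (0.301 × 20900) / (0.08206 × 1004.15) = 76.35 mol
For 17.10 mol Fe2O3, stoichiometry requires (3/1) × 17.10 = 51.30 mol CO; 76.35 mol is available, so Fe2O3 is limiting.
n(CO) consumed = (3/1) × 17.10 = 51.30 mol; remaining = 76.35 − 51.30 = 25.05 mol
V(CO) = nRT/P = 25.05 × 0.08206 × 1000 / 0.277 = 7421 L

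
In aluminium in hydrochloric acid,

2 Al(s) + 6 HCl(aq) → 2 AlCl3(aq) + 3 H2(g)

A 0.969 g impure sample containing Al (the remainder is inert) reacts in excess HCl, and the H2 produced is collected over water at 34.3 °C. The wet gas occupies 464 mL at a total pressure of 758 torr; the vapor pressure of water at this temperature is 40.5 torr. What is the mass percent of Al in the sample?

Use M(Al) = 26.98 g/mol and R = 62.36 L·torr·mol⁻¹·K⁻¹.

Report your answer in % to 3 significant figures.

P(H2) = 758 − 40.5 = 717.5 torr
n(H2) = PV/RT = (717.5 × 0.4640) / (62.36 × 307.45) = 0.01736 mol
n(Al) = (2/3) × 0.01736 = 0.01157 mol
m(Al) = 0.01157 × 26.98 = 0.3122 g
%Al = 0.3122 / 0.969 × 100 = 32.22%

32.2 %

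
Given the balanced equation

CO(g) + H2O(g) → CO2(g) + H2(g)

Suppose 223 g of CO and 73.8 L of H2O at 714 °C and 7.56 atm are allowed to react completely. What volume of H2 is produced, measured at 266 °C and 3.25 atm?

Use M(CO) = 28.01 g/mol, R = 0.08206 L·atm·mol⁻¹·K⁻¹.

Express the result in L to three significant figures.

93.8 L

n(CO) = 223 / 28.01 = 7.961 mol
n(H2O) = PV/RT = (7.56 × 73.8) / (0.08206 × 987.15) = 6.888 mol
For 7.961 mol CO, stoichiometry requires (1/1) × 7.961 = 7.961 mol H2O; 6.888 mol is available, so H2O is limiting.
n(H2) = (1/1) × 6.888 = 6.888 mol
V(H2) = nRT/P = 6.888 × 0.08206 × 539.15 / 3.25 = 93.77 L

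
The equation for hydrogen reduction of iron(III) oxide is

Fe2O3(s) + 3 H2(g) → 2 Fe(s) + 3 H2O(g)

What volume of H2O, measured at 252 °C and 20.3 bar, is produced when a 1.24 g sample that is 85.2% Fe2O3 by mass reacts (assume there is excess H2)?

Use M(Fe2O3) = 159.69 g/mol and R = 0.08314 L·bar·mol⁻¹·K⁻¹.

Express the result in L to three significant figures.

0.0427 L

mass of Fe2O3 = 1.24 × 85.2/100 = 1.056 g
n(Fe2O3) = 1.056 / 159.69 = 0.006613 mol
n(H2O) = (3/1) × 0.006613 = 0.01984 mol
V = nRT/P = 0.01984 × 0.08314 × 525.15 / 20.3 = 0.04267 L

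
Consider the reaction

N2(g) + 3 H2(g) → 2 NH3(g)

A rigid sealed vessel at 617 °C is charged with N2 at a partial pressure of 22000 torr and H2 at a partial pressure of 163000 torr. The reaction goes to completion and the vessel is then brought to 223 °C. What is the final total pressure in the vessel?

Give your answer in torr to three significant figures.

Because the vessel is rigid and T is held at 617 °C, work the stoichiometry in partial pressures (P_i = n_iRT/V).
P(H2) required for 22000 torr of N2 = (3/1) × 22000 = 66000 torr; available 163000 torr, so N2 is limiting.
P(H2) remaining = 163000 − (3/1) × 22000 = 97000 torr
P(gaseous products) = (2)/1 × 22000 = 44000 torr
P_total at 617 °C = 97000 + 44000 = 141000 torr
Scaling to 223 °C: P = 141000 × 496.15/890.15 = 78590 torr

78600 torr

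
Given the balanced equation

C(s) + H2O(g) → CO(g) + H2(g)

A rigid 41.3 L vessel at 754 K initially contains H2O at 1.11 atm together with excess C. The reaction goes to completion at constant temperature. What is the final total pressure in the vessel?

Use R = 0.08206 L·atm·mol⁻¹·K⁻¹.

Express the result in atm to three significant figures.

2.22 atm

At constant T and V, P ∝ n(gas): 1 mol gas → 2 mol gas.
P_final = (2/1) × 1.11 = 2.220 atm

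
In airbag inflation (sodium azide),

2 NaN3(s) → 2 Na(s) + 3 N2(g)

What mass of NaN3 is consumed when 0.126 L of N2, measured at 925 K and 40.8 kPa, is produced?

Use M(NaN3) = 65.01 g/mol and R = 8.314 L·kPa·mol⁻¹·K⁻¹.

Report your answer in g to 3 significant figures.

0.0290 g

n(N2) = PV/RT = (40.8 × 0.126) / (8.314 × 925) = 0.0006685 mol
n(NaN3) = (2/3) × 0.0006685 = 0.0004457 mol
m(NaN3) = 0.0004457 × 65.01 = 0.02897 g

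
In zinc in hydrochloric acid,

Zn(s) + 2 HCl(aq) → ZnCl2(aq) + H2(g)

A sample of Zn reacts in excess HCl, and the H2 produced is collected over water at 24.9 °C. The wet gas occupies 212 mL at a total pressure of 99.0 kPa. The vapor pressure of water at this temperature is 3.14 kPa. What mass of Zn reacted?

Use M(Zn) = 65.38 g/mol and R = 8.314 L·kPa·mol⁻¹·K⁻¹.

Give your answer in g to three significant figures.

P(H2) = 99.0 − 3.14 = 95.86 kPa
n(H2) = PV/RT = (95.86 × 0.2120) / (8.314 × 298.05) = 0.008201 mol
n(Zn) = (1/1) × 0.008201 = 0.008201 mol
m(Zn) = 0.008201 × 65.38 = 0.5362 g

0.536 g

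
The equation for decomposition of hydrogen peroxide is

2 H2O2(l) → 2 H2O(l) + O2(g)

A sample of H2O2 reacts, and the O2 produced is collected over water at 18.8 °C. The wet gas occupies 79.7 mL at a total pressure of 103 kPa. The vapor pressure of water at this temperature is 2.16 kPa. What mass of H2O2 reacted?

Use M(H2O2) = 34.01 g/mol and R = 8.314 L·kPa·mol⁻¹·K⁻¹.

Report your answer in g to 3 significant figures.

P(O2) = 103 − 2.16 = 100.8 kPa
n(O2) = PV/RT = (100.8 × 0.07970) / (8.314 × 291.95) = 0.003310 mol
n(H2O2) = (2/1) × 0.003310 = 0.006620 mol
m(H2O2) = 0.006620 × 34.01 = 0.2251 g

0.225 g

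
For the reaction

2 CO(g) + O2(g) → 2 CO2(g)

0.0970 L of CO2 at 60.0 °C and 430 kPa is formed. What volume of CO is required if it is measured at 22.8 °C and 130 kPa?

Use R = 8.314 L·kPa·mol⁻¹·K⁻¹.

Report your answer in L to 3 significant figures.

0.285 L

n(CO2) = PV/RT = (430 × 0.0970) / (8.314 × 333.15) = 0.01506 mol
n(CO) = (2/2) × 0.01506 = 0.01506 mol
V = nRT/P = 0.01506 × 8.314 × 295.95 / 130 = 0.2850 L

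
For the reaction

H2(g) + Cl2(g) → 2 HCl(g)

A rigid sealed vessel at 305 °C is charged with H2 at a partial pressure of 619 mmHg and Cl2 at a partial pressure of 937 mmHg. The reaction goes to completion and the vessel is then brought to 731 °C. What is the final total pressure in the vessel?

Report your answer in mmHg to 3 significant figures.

2700 mmHg

With V and T fixed, P_i ∝ n_i, so the mole ratios apply directly to partial pressures at 305 °C.
P(Cl2) required for 619 mmHg of H2 = (1/1) × 619 = 619.0 mmHg; available 937 mmHg, so H2 is limiting.
P(Cl2) remaining = 937 − (1/1) × 619 = 318.0 mmHg
P(gaseous products) = (2)/1 × 619 = 1238 mmHg
P_total at 305 °C = 318.0 + 1238 = 1556 mmHg
Scaling to 731 °C: P = 1556 × 1004.15/578.15 = 2703 mmHg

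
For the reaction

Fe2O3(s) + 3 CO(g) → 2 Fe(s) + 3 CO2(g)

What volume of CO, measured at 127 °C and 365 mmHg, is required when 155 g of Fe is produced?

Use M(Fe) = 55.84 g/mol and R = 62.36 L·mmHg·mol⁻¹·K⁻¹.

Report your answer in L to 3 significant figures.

285 L

n(Fe) = 155.0 / 55.84 = 2.776 mol
n(CO) = (3/2) × 2.776 = 4.164 mol
V = nRT/P = 4.164 × 62.36 × 400.15 / 365 = 284.7 L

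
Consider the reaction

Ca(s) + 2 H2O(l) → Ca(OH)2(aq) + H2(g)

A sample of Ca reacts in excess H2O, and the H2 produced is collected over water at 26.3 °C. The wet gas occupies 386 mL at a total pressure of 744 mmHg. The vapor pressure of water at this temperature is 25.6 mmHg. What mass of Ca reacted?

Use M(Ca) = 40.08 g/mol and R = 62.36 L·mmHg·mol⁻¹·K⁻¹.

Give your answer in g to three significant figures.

0.595 g

P(H2) = 744 − 25.6 = 718.4 mmHg
n(H2) = PV/RT = (718.4 × 0.3860) / (62.36 × 299.45) = 0.01485 mol
n(Ca) = (1/1) × 0.01485 = 0.01485 mol
m(Ca) = 0.01485 × 40.08 = 0.5952 g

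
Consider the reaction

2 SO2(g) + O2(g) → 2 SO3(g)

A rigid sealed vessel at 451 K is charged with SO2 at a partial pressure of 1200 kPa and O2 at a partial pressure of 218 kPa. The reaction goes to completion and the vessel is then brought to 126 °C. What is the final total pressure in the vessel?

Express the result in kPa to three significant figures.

1060 kPa

Because the vessel is rigid and T is held at 451 K, work the stoichiometry in partial pressures (P_i = n_iRT/V).
P(O2) required for 1200 kPa of SO2 = (1/2) × 1200 = 600.0 kPa; available 218 kPa, so O2 is limiting.
P(SO2) remaining = 1200 − (2/1) × 218 = 764.0 kPa
P(gaseous products) = (2)/1 × 218 = 436.0 kPa
P_total at 451 K = 764.0 + 436.0 = 1200 kPa
Scaling to 126 °C: P = 1200 × 399.15/451 = 1062 kPa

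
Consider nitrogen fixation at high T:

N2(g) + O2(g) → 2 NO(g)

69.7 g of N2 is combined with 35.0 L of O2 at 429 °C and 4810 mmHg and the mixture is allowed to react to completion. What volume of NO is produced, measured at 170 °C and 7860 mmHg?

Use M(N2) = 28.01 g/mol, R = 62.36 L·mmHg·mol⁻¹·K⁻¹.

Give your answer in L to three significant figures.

n(N2) = 69.7 / 28.01 = 2.488 mol
n(O2) = PV/RT = (4810 × 35.0) / (62.36 × 702.15) = 3.845 mol
For 2.488 mol N2, stoichiometry requires (1/1) × 2.488 = 2.488 mol O2; 3.845 mol is available, so N2 is limiting.
n(NO) = (2/1) × 2.488 = 4.976 mol
V(NO) = nRT/P = 4.976 × 62.36 × 443.15 / 7860 = 17.50 L

17.5 L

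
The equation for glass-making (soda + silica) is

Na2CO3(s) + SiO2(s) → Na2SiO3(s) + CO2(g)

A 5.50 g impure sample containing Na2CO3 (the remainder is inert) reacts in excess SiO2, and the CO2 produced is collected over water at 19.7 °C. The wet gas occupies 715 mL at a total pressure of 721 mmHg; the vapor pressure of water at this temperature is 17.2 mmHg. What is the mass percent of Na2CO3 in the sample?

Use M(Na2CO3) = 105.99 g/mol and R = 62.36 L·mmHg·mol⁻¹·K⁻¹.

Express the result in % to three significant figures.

53.1 %

P(CO2) = 721 − 17.2 = 703.8 mmHg
n(CO2) = PV/RT = (703.8 × 0.7150) / (62.36 × 292.85) = 0.02756 mol
n(Na2CO3) = (1/1) × 0.02756 = 0.02756 mol
m(Na2CO3) = 0.02756 × 105.99 = 2.921 g
%Na2CO3 = 2.921 / 5.50 × 100 = 53.11%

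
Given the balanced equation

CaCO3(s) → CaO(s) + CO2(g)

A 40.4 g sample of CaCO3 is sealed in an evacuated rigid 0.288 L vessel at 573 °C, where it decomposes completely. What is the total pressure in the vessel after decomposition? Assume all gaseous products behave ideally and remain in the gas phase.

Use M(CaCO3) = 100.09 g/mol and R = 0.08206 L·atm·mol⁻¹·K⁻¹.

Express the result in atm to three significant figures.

97.3 atm

n(CaCO3) = 40.4 / 100.09 = 0.4036 mol
n(gas produced) = (1/1) × 0.4036 = 0.4036 mol
P = nRT/V = 0.4036 × 0.08206 × 846.15 / 0.288 = 97.31 atm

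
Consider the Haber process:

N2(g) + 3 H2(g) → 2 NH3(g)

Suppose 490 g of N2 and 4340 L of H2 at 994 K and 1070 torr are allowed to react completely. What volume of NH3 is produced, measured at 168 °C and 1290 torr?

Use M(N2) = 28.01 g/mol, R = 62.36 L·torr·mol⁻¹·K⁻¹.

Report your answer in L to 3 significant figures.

n(N2) = 490 / 28.01 = 17.49 mol
n(H2) = PV/RT = (1070 × 4340) / (62.36 × 994) = 74.92 mol
For 17.49 mol N2, stoichiometry requires (3/1) × 17.49 = 52.47 mol H2; 74.92 mol is available, so N2 is limiting.
n(NH3) = (2/1) × 17.49 = 34.98 mol
V(NH3) = nRT/P = 34.98 × 62.36 × 441.15 / 1290 = 746.0 L

746 L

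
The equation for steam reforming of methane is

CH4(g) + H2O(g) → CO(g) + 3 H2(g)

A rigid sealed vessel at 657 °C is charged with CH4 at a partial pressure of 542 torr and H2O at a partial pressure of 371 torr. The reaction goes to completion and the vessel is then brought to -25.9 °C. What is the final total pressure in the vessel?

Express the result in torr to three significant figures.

440 torr

Because the vessel is rigid and T is held at 657 °C, work the stoichiometry in partial pressures (P_i = n_iRT/V).
P(H2O) required for 542 torr of CH4 = (1/1) × 542 = 542.0 torr; available 371 torr, so H2O is limiting.
P(CH4) remaining = 542 − (1/1) × 371 = 171.0 torr
P(gaseous products) = (1+3)/1 × 371 = 1484 torr
P_total at 657 °C = 171.0 + 1484 = 1655 torr
Scaling to -25.9 °C: P = 1655 × 247.25/930.15 = 439.9 torr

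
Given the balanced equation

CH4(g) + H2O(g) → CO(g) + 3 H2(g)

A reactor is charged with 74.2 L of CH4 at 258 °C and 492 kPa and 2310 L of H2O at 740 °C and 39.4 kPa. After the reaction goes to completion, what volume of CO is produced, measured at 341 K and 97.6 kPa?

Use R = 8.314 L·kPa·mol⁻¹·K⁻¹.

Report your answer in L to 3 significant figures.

n(CH4) = PV/RT = (492 × 74.2) / (8.314 × 531.15) = 8.267 mol
n(H2O) = PV/RT = (39.4 × 2310) / (8.314 × 1013.15) = 10.80 mol
For 8.267 mol CH4, stoichiometry requires (1/1) × 8.267 = 8.267 mol H2O; 10.80 mol is available, so CH4 is limiting.
n(CO) = (1/1) × 8.267 = 8.267 mol
V(CO) = nRT/P = 8.267 × 8.314 × 341 / 97.6 = 240.1 L

240 L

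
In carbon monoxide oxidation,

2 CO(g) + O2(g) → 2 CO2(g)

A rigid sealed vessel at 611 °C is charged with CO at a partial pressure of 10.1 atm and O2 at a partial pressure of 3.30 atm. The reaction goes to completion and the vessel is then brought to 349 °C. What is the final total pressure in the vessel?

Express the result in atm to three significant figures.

7.11 atm

With V and T fixed, P_i ∝ n_i, so the mole ratios apply directly to partial pressures at 611 °C.
P(O2) required for 10.1 atm of CO = (1/2) × 10.1 = 5.050 atm; available 3.30 atm, so O2 is limiting.
P(CO) remaining = 10.1 − (2/1) × 3.30 = 3.500 atm
P(gaseous products) = (2)/1 × 3.30 = 6.600 atm
P_total at 611 °C = 3.500 + 6.600 = 10.10 atm
Scaling to 349 °C: P = 10.10 × 622.15/884.15 = 7.107 atm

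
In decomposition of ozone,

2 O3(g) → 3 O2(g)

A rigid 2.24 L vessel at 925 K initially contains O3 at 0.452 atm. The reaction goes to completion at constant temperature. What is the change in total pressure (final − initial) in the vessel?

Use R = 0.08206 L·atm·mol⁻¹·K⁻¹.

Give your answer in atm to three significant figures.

Since T and V are fixed, P_final/P_initial = n_final/n_initial = 3/2.
P_final = (3/2) × 0.452 = 0.6780 atm; ΔP = 0.6780 − 0.452 = 0.2260 atm

0.226 atm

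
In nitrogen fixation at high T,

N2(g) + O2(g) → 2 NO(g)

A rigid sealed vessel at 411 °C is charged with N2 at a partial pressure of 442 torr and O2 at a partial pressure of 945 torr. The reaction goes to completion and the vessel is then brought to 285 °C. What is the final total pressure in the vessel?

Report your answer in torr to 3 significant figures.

At constant V, partial pressures at 411 °C are proportional to moles, so apply stoichiometry directly to pressures.
P(O2) required for 442 torr of N2 = (1/1) × 442 = 442.0 torr; available 945 torr, so N2 is limiting.
P(O2) remaining = 945 − (1/1) × 442 = 503.0 torr
P(gaseous products) = (2)/1 × 442 = 884.0 torr
P_total at 411 °C = 503.0 + 884.0 = 1387 torr
Scaling to 285 °C: P = 1387 × 558.15/684.15 = 1132 torr

1130 torr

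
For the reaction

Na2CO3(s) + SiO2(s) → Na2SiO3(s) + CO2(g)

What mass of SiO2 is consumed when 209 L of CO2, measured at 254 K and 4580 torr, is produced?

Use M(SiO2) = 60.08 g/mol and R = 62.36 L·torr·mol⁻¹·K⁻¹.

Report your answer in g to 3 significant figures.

n(CO2) = PV/RT = (4580 × 209) / (62.36 × 254) = 60.43 mol
n(SiO2) = (1/1) × 60.43 = 60.43 mol
m(SiO2) = 60.43 × 60.08 = 3631 g

3630 g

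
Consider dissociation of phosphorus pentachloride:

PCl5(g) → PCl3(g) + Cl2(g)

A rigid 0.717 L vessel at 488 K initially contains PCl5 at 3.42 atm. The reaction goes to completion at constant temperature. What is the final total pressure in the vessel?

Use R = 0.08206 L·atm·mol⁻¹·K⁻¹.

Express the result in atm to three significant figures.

At constant T and V, P ∝ n(gas): 1 mol gas → 2 mol gas.
P_final = (2/1) × 3.42 = 6.840 atm

6.84 atm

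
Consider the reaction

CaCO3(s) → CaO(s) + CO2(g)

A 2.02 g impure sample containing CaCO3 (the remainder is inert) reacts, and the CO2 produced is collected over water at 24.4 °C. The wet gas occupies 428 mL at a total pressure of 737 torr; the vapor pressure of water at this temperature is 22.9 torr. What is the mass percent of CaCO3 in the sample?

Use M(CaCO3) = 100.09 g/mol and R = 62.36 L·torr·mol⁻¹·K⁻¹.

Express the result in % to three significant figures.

81.6 %

P(CO2) = 737 − 22.9 = 714.1 torr
n(CO2) = PV/RT = (714.1 × 0.4280) / (62.36 × 297.55) = 0.01647 mol
n(CaCO3) = (1/1) × 0.01647 = 0.01647 mol
m(CaCO3) = 0.01647 × 100.09 = 1.648 g
%CaCO3 = 1.648 / 2.02 × 100 = 81.58%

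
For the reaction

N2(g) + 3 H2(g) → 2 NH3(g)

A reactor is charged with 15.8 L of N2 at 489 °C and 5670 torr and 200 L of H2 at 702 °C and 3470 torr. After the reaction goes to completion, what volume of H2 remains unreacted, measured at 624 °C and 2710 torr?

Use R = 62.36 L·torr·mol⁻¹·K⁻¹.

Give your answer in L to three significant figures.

n(N2) = PV/RT = (5670 × 15.8) / (62.36 × 762.15) = 1.885 mol
n(H2) = PV/RT = (3470 × 200) / (62.36 × 975.15) = 11.41 mol
For 1.885 mol N2, stoichiometry requires (3/1) × 1.885 = 5.655 mol H2; 11.41 mol is available, so N2 is limiting.
n(H2) consumed = (3/1) × 1.885 = 5.655 mol; remaining = 11.41 − 5.655 = 5.755 mol
V(H2) = nRT/P = 5.755 × 62.36 × 897.15 / 2710 = 118.8 L

119 L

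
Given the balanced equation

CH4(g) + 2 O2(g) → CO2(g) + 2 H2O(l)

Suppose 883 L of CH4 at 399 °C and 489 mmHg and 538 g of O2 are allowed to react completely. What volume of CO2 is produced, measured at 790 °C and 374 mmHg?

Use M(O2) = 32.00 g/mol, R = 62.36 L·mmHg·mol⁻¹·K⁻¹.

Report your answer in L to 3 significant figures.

n(CH4) = PV/RT = (489 × 883) / (62.36 × 672.15) = 10.30 mol
n(O2) = 538 / 32.00 = 16.81 mol
For 10.30 mol CH4, stoichiometry requires (2/1) × 10.30 = 20.60 mol O2; 16.81 mol is available, so O2 is limiting.
n(CO2) = (1/2) × 16.81 = 8.405 mol
V(CO2) = nRT/P = 8.405 × 62.36 × 1063.15 / 374 = 1490 L

1490 L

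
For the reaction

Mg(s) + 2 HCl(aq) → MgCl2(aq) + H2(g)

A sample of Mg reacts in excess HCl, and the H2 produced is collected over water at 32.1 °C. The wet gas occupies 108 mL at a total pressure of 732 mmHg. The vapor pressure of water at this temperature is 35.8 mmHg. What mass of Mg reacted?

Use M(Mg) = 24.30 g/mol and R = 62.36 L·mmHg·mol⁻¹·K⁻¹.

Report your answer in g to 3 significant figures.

0.0960 g

P(H2) = 732 − 35.8 = 696.2 mmHg
n(H2) = PV/RT = (696.2 × 0.1080) / (62.36 × 305.25) = 0.003950 mol
n(Mg) = (1/1) × 0.003950 = 0.003950 mol
m(Mg) = 0.003950 × 24.30 = 0.09599 g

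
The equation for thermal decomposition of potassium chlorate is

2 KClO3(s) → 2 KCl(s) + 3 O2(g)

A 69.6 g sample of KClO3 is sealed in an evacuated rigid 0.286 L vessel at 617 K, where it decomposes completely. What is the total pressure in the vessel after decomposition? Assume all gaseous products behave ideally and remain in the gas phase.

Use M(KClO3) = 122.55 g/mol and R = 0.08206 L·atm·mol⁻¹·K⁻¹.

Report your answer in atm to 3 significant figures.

n(KClO3) = 69.6 / 122.55 = 0.5679 mol
n(gas produced) = (3/2) × 0.5679 = 0.8518 mol
P = nRT/V = 0.8518 × 0.08206 × 617 / 0.286 = 150.8 atm

151 atm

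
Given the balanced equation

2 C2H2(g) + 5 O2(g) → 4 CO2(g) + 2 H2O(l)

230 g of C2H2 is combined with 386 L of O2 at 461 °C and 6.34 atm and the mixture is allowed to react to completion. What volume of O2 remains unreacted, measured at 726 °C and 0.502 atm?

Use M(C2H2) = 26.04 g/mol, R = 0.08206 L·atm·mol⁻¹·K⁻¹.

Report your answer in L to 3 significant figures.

n(C2H2) = 230 / 26.04 = 8.833 mol
n(O2) = PV/RT = (6.34 × 386) / (0.08206 × 734.15) = 40.62 mol
For 8.833 mol C2H2, stoichiometry requires (5/2) × 8.833 = 22.08 mol O2; 40.62 mol is available, so C2H2 is limiting.
n(O2) consumed = (5/2) × 8.833 = 22.08 mol; remaining = 40.62 − 22.08 = 18.54 mol
V(O2) = nRT/P = 18.54 × 0.08206 × 999.15 / 0.502 = 3028 L

3030 L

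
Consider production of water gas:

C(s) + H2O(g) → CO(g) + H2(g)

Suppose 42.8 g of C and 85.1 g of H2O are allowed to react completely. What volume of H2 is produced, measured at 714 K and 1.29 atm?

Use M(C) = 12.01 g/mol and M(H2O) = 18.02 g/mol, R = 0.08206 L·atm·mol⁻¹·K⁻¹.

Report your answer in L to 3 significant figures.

n(C) = 42.8 / 12.01 = 3.564 mol
n(H2O) = 85.1 / 18.02 = 4.723 mol
For 3.564 mol C, stoichiometry requires (1/1) × 3.564 = 3.564 mol H2O; 4.723 mol is available, so C is limiting.
n(H2) = (1/1) × 3.564 = 3.564 mol
V(H2) = nRT/P = 3.564 × 0.08206 × 714 / 1.29 = 161.9 L

162 L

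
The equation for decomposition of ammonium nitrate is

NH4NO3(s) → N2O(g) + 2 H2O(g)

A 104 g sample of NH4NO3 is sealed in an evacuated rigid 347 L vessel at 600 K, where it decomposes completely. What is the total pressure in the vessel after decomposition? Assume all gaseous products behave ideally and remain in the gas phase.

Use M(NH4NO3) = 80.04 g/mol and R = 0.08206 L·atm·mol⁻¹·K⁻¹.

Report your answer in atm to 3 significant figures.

0.553 atm

n(NH4NO3) = 104 / 80.04 = 1.299 mol
n(gas produced) = (3/1) × 1.299 = 3.897 mol
P = nRT/V = 3.897 × 0.08206 × 600 / 347 = 0.5529 atm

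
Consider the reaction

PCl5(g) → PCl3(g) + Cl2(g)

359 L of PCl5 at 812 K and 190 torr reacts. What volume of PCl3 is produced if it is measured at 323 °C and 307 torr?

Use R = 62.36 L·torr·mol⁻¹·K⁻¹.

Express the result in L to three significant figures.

n(PCl5) = PV/RT = (190 × 359) / (62.36 × 812) = 1.347 mol
n(PCl3) = (1/1) × 1.347 = 1.347 mol
V = nRT/P = 1.347 × 62.36 × 596.15 / 307 = 163.1 L

163 L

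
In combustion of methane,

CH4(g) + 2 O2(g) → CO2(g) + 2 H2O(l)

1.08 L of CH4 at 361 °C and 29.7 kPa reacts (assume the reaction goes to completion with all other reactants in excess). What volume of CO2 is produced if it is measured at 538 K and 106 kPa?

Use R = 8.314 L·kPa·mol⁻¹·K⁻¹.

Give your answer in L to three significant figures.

n(CH4) = PV/RT = (29.7 × 1.08) / (8.314 × 634.15) = 0.006084 mol
n(CO2) = (1/1) × 0.006084 = 0.006084 mol
V = nRT/P = 0.006084 × 8.314 × 538 / 106 = 0.2567 L

0.257 L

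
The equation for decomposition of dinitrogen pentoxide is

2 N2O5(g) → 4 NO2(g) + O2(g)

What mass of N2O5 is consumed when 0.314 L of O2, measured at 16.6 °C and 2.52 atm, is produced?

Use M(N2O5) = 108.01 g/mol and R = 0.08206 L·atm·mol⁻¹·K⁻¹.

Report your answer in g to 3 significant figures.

n(O2) = PV/RT = (2.52 × 0.314) / (0.08206 × 289.75) = 0.03328 mol
n(N2O5) = (2/1) × 0.03328 = 0.06656 mol
m(N2O5) = 0.06656 × 108.01 = 7.189 g

7.19 g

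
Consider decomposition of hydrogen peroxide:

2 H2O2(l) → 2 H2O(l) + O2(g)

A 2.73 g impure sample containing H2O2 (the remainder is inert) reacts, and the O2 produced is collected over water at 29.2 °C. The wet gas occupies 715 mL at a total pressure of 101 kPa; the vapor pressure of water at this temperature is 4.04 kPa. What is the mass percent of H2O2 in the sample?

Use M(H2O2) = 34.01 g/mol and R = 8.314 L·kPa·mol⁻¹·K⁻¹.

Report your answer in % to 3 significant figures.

P(O2) = 101 − 4.04 = 96.96 kPa
n(O2) = PV/RT = (96.96 × 0.7150) / (8.314 × 302.35) = 0.02758 mol
n(H2O2) = (2/1) × 0.02758 = 0.05516 mol
m(H2O2) = 0.05516 × 34.01 = 1.876 g
%H2O2 = 1.876 / 2.73 × 100 = 68.72%

68.7 %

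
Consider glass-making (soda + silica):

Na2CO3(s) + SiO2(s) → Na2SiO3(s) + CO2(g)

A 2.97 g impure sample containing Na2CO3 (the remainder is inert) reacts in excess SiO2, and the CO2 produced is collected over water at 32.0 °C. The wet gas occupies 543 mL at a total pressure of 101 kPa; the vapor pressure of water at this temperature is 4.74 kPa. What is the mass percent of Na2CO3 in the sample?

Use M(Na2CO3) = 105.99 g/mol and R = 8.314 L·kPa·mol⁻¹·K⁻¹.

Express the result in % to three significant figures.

73.5 %

P(CO2) = 101 − 4.74 = 96.26 kPa
n(CO2) = PV/RT = (96.26 × 0.5430) / (8.314 × 305.15) = 0.02060 mol
n(Na2CO3) = (1/1) × 0.02060 = 0.02060 mol
m(Na2CO3) = 0.02060 × 105.99 = 2.183 g
%Na2CO3 = 2.183 / 2.97 × 100 = 73.50%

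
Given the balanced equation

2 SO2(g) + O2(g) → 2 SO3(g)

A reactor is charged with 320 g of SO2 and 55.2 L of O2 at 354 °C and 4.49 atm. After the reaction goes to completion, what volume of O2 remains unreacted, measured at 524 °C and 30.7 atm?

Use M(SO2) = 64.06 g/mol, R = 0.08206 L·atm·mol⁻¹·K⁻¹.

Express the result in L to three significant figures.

4.94 L

n(SO2) = 320 / 64.06 = 4.995 mol
n(O2) = PV/RT = (4.49 × 55.2) / (0.08206 × 627.15) = 4.816 mol
For 4.995 mol SO2, stoichiometry requires (1/2) × 4.995 = 2.498 mol O2; 4.816 mol is available, so SO2 is limiting.
n(O2) consumed = (1/2) × 4.995 = 2.498 mol; remaining = 4.816 − 2.498 = 2.318 mol
V(O2) = nRT/P = 2.318 × 0.08206 × 797.15 / 30.7 = 4.939 L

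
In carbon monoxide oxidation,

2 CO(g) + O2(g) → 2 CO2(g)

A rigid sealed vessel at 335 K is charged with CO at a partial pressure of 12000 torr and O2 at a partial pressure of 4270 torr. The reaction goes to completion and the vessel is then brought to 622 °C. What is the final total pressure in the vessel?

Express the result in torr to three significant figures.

With V and T fixed, P_i ∝ n_i, so the mole ratios apply directly to partial pressures at 335 K.
P(O2) required for 12000 torr of CO = (1/2) × 12000 = 6000 torr; available 4270 torr, so O2 is limiting.
P(CO) remaining = 12000 − (2/1) × 4270 = 3460 torr
P(gaseous products) = (2)/1 × 4270 = 8540 torr
P_total at 335 K = 3460 + 8540 = 12000 torr
Scaling to 622 °C: P = 12000 × 895.15/335 = 32070 torr

32100 torr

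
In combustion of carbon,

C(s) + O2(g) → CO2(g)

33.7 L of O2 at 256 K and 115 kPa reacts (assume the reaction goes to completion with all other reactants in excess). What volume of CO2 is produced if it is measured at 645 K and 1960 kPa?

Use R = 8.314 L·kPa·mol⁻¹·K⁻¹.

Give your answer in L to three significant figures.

4.98 L

n(O2) = PV/RT = (115 × 33.7) / (8.314 × 256) = 1.821 mol
n(CO2) = (1/1) × 1.821 = 1.821 mol
V = nRT/P = 1.821 × 8.314 × 645 / 1960 = 4.982 L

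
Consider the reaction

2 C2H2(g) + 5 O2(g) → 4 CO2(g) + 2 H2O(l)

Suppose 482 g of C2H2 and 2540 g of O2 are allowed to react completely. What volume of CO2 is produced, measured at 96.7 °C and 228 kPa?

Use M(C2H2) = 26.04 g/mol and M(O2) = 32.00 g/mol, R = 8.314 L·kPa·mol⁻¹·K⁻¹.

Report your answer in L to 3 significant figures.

n(C2H2) = 482 / 26.04 = 18.51 mol
n(O2) = 2540 / 32.00 = 79.38 mol
For 18.51 mol C2H2, stoichiometry requires (5/2) × 18.51 = 46.28 mol O2; 79.38 mol is available, so C2H2 is limiting.
n(CO2) = (4/2) × 18.51 = 37.02 mol
V(CO2) = nRT/P = 37.02 × 8.314 × 369.85 / 228 = 499.3 L

499 L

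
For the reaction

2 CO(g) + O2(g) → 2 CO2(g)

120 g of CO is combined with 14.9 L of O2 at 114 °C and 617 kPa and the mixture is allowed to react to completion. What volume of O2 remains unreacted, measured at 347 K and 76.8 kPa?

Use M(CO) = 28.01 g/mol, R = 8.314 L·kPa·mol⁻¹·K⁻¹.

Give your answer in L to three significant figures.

26.8 L

n(CO) = 120 / 28.01 = 4.284 mol
n(O2) = PV/RT = (617 × 14.9) / (8.314 × 387.15) = 2.856 mol
For 4.284 mol CO, stoichiometry requires (1/2) × 4.284 = 2.142 mol O2; 2.856 mol is available, so CO is limiting.
n(O2) consumed = (1/2) × 4.284 = 2.142 mol; remaining = 2.856 − 2.142 = 0.7140 mol
V(O2) = nRT/P = 0.7140 × 8.314 × 347 / 76.8 = 26.82 L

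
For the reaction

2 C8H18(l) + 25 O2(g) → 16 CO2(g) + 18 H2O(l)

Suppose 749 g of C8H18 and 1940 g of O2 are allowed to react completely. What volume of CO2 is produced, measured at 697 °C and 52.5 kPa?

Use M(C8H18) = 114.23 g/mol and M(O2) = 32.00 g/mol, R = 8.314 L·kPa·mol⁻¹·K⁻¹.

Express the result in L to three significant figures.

n(C8H18) = 749 / 114.23 = 6.557 mol
n(O2) = 1940 / 32.00 = 60.62 mol
For 6.557 mol C8H18, stoichiometry requires (25/2) × 6.557 = 81.96 mol O2; 60.62 mol is available, so O2 is limiting.
n(CO2) = (16/25) × 60.62 = 38.80 mol
V(CO2) = nRT/P = 38.80 × 8.314 × 970.15 / 52.5 = 5961 L

5960 L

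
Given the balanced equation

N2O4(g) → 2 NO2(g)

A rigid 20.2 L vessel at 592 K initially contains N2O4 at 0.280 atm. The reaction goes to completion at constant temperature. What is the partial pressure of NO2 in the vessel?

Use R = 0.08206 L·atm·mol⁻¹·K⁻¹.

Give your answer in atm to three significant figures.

n(N2O4)₀ = PV/RT = (0.280 × 20.2) / (0.08206 × 592) = 0.1164 mol
n(NO2) = (2/1) × 0.1164 = 0.2328 mol
P(NO2) = nRT/V = 0.2328 × 0.08206 × 592 / 20.2 = 0.5599 atm

0.560 atm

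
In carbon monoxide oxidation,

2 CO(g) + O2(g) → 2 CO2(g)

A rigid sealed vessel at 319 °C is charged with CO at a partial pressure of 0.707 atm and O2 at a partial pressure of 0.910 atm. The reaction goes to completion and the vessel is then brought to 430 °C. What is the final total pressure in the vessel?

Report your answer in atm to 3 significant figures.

1.50 atm

With V and T fixed, P_i ∝ n_i, so the mole ratios apply directly to partial pressures at 319 °C.
P(O2) required for 0.707 atm of CO = (1/2) × 0.707 = 0.3535 atm; available 0.910 atm, so CO is limiting.
P(O2) remaining = 0.910 − (1/2) × 0.707 = 0.5565 atm
P(gaseous products) = (2)/2 × 0.707 = 0.7070 atm
P_total at 319 °C = 0.5565 + 0.7070 = 1.264 atm
Scaling to 430 °C: P = 1.264 × 703.15/592.15 = 1.501 atm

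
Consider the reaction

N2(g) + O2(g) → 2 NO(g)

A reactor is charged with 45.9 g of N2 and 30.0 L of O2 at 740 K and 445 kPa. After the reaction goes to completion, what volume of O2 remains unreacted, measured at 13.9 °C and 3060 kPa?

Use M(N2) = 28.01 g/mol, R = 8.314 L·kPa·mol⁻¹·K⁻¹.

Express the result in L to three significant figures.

0.414 L

n(N2) = 45.9 / 28.01 = 1.639 mol
n(O2) = PV/RT = (445 × 30.0) / (8.314 × 740) = 2.170 mol
For 1.639 mol N2, stoichiometry requires (1/1) × 1.639 = 1.639 mol O2; 2.170 mol is available, so N2 is limiting.
n(O2) consumed = (1/1) × 1.639 = 1.639 mol; remaining = 2.170 − 1.639 = 0.5310 mol
V(O2) = nRT/P = 0.5310 × 8.314 × 287.05 / 3060 = 0.4141 L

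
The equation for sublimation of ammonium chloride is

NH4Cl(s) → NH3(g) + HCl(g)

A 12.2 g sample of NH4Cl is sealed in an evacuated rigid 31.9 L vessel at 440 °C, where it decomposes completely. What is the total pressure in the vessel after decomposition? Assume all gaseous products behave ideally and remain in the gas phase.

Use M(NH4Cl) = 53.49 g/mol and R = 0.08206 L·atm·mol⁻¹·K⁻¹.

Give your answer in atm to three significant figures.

n(NH4Cl) = 12.2 / 53.49 = 0.2281 mol
n(gas produced) = (2/1) × 0.2281 = 0.4562 mol
P = nRT/V = 0.4562 × 0.08206 × 713.15 / 31.9 = 0.8369 atm

0.837 atm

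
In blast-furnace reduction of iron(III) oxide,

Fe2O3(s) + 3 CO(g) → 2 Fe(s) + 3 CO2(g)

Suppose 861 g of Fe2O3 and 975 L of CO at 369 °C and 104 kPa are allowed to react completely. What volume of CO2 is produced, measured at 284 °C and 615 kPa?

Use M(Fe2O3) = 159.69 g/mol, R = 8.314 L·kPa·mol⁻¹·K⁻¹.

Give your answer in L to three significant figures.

n(Fe2O3) = 861 / 159.69 = 5.392 mol
n(CO) = PV/RT = (104 × 975) / (8.314 × 642.15) = 18.99 mol
For 5.392 mol Fe2O3, stoichiometry requires (3/1) × 5.392 = 16.18 mol CO; 18.99 mol is available, so Fe2O3 is limiting.
n(CO2) = (3/1) × 5.392 = 16.18 mol
V(CO2) = nRT/P = 16.18 × 8.314 × 557.15 / 615 = 121.9 L

122 L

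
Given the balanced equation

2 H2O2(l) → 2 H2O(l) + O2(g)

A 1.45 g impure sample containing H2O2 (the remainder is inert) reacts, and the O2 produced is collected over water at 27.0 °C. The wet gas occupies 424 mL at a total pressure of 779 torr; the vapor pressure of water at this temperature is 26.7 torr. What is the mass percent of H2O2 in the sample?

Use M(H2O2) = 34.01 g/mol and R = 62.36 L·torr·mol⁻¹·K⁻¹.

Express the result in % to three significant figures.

P(O2) = 779 − 26.7 = 752.3 torr
n(O2) = PV/RT = (752.3 × 0.4240) / (62.36 × 300.15) = 0.01704 mol
n(H2O2) = (2/1) × 0.01704 = 0.03408 mol
m(H2O2) = 0.03408 × 34.01 = 1.159 g
%H2O2 = 1.159 / 1.45 × 100 = 79.93%

79.9 %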